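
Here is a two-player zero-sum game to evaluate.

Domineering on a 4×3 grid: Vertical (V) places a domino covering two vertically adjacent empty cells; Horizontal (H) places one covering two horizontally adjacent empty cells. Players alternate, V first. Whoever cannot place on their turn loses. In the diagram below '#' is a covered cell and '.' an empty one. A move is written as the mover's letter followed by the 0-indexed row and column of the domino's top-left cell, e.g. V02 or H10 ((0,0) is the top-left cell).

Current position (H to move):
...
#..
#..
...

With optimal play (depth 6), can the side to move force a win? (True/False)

H winning at [.../#../#../...]: False

ply 1, H at .../#../#../... | H00=-1→##./#../#../...*; H01=-1→.##/#../#../...; H11=-1→.../###/#../...; H21=-1→.../#../###/...; H30=-1→.../#../#../##.; H31=-1→.../#../#../.##
ply 2, V at ##./#../#../... | V02=-1→###/#.#/#../...; V11=+1→##./##./##./...*; V12=+1→##./#.#/#.#/...; V21=+1→##./#../##./.#.; V22=+1→##./#../#.#/..#
ply 3, H at ##./##./##./... | H30=-1→##./##./##./##.*; H31=-1→##./##./##./.##
ply 4, V at ##./##./##./##. | V02=+1→###/###/##./##.*; V12=+1→##./###/###/##.; V22=+1→##./##./###/###
ply 5: ###/###/##./##. is terminal -1 (H); from .../#../#../... depth 6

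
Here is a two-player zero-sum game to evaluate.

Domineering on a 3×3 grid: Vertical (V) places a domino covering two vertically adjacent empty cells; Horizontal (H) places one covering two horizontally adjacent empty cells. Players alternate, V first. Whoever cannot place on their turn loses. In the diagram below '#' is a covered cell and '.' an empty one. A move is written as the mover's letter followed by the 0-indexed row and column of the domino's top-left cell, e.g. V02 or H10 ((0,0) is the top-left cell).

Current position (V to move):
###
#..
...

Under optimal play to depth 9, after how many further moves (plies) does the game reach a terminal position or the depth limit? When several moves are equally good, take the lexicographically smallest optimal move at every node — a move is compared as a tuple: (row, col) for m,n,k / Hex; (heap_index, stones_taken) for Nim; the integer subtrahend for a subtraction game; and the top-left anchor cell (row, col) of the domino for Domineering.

[###/#../...] V move#1: V11:+1/###/##./.#.*, V12:-1/###/#.#/..#
[###/##./.#.] end (terminal -1, H#2); searched ###/#../... to 9

PV length from [###/#../...]: 1 ply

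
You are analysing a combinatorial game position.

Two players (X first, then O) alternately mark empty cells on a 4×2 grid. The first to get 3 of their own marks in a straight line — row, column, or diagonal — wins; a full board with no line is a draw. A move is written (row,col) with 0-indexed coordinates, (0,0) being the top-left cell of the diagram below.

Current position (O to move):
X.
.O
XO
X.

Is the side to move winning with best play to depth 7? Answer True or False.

O winning at [X./.O/XO/X.]: True

[X./.O/XO/X.] O move#1: (0,1):+1/XO/.O/XO/X.*, (1,0):+1/X./OO/XO/X., (3,1):+1/X./.O/XO/XO
[XO/.O/XO/X.] end (terminal -1, X#2); searched X./.O/XO/X. to 7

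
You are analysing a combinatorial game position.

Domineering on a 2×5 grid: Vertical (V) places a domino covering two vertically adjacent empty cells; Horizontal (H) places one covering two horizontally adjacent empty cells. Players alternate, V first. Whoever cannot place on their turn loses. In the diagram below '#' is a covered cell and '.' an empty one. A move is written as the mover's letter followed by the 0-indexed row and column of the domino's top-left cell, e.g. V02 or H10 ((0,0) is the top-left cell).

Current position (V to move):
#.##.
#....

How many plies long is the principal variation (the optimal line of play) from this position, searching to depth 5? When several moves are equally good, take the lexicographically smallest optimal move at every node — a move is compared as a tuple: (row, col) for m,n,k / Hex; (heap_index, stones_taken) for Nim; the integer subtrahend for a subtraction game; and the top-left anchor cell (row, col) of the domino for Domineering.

p1 V@[#.##./#....]: V01[####./##...]-1* V04[#.###/#...#]-1
p2 H@[####./##...]: H12[####./####.]-1 H13[####./##.##]+1*
p3 V@[####./##.##] terminal -1; root [#.##./#....] d5

PV length from [#.##./#....]: 2 plies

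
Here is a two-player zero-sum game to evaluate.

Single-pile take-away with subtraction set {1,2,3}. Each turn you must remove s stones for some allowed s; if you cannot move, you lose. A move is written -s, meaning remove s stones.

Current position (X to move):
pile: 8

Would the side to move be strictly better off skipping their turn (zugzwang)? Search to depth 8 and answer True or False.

[8] X move#1: -1:-1/7*, -2:-1/6, -3:-1/5
[7] O move#2: -1:-1/6, -2:-1/5, -3:+1/4*
[4] X move#3: -1:-1/3*, -2:-1/2, -3:-1/1
[3] O move#4: -1:-1/2, -2:-1/1, -3:+1/0*
[0] end (terminal -1, X#5); searched 8 to 8
if X skipped the turn, O would face:
~ [8] O move#1: -1:-1/7*, -2:-1/6, -3:-1/5
~ [7] X move#2: -1:-1/6, -2:-1/5, -3:+1/4*
~ [4] O move#3: -1:-1/3*, -2:-1/2, -3:-1/1
~ [3] X move#4: -1:-1/2, -2:-1/1, -3:+1/0*
~ [0] end (terminal -1, O#5); searched 8 to 8
compare (X): move=-1 vs pass=+1

zugzwang(8, X) = True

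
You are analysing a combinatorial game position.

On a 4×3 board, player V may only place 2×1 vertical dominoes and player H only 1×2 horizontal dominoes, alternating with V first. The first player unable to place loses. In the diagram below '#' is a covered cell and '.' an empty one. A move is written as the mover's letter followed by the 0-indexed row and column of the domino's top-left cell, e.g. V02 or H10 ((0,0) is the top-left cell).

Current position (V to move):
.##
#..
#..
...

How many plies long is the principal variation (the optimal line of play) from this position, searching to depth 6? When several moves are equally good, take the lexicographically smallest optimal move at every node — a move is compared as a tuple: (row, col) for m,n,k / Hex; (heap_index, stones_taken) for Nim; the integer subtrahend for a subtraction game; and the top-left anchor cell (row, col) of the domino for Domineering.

ply 1, V at .##/#../#../... | V11=+1→.##/##./##./...*; V12=+1→.##/#.#/#.#/...; V21=+1→.##/#../##./.#.; V22=+1→.##/#../#.#/..#
ply 2, H at .##/##./##./... | H30=-1→.##/##./##./##.*; H31=-1→.##/##./##./.##
ply 3, V at .##/##./##./##. | V12=+1→.##/###/###/##.*; V22=+1→.##/##./###/###
ply 4: .##/###/###/##. is terminal -1 (H); from .##/#../#../... depth 6

PV length from [.##/#../#../...]: 3 plies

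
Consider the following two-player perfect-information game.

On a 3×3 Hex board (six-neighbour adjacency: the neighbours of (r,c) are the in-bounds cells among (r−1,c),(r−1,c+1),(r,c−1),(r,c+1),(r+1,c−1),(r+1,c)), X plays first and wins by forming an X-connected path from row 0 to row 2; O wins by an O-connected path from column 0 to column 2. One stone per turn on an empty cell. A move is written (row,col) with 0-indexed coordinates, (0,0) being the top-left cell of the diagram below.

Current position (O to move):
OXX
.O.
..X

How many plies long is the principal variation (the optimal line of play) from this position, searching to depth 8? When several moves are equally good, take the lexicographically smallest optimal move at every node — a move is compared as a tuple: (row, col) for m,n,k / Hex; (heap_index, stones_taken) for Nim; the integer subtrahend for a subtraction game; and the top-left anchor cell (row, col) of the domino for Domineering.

ply 1, O at OXX/.O./..X | (1,0)=-1→OXX/OO./..X; (1,2)=+1→OXX/.OO/..X*; (2,0)=-1→OXX/.O./O.X; (2,1)=-1→OXX/.O./.OX
ply 2, X at OXX/.OO/..X | (1,0)=-1→OXX/XOO/..X*; (2,0)=-1→OXX/.OO/X.X; (2,1)=-1→OXX/.OO/.XX
ply 3, O at OXX/XOO/..X | (2,0)=+1→OXX/XOO/O.X*; (2,1)=-1→OXX/XOO/.OX
ply 4: OXX/XOO/O.X is terminal -1 (X); from OXX/.O./..X depth 8

PV length from [OXX/.O./..X]: 3 plies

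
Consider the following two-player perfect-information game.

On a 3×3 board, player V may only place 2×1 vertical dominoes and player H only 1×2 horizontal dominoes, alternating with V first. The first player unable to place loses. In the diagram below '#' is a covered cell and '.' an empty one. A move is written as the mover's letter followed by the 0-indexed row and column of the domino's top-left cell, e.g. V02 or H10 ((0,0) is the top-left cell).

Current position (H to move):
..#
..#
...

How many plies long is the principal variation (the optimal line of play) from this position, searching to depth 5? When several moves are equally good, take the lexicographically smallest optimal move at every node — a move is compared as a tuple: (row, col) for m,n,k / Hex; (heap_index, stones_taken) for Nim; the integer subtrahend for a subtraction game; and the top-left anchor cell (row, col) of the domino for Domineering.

PV length from [..#/..#/...]: 1 ply

p1 H@[..#/..#/...]: H00[###/..#/...]-1 H10[..#/###/...]+1* H20[..#/..#/##.]-1 H21[..#/..#/.##]-1
p2 V@[..#/###/...] terminal -1; root [..#/..#/...] d5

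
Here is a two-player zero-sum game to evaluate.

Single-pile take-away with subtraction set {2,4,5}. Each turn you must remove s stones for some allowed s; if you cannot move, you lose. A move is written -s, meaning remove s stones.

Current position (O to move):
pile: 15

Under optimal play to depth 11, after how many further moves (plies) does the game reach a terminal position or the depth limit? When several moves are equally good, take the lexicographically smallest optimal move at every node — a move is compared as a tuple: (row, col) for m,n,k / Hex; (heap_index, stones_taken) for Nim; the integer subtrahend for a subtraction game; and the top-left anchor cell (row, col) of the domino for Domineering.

[15] O move#1: -2:-1/13*, -4:-1/11, -5:-1/10
[13] X move#2: -2:-1/11, -4:-1/9, -5:+1/8*
[8] O move#3: -2:-1/6*, -4:-1/4, -5:-1/3
[6] X move#4: -2:-1/4, -4:-1/2, -5:+1/1*
[1] end (terminal -1, O#5); searched 15 to 11

PV length from [15]: 4 plies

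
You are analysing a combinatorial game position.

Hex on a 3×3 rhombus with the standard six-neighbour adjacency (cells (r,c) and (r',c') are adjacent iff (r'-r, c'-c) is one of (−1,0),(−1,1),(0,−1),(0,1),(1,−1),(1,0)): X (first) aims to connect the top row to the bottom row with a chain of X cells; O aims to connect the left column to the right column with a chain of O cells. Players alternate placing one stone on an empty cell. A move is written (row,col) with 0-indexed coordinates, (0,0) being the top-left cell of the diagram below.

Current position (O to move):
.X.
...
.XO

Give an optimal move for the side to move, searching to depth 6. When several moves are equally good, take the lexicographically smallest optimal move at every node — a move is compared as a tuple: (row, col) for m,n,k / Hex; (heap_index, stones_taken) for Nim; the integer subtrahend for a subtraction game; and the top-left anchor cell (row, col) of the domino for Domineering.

O's best at [.X./.../.XO]: (1,1)

p1 O@[.X./.../.XO]: (0,0)[OX./.../.XO]-1 (0,2)[.XO/.../.XO]-1 (1,0)[.X./O../.XO]-1 (1,1)[.X./.O./.XO]+1* (1,2)[.X./..O/.XO]-1 (2,0)[.X./.../OXO]-1
p2 X@[.X./.O./.XO]: (0,0)[XX./.O./.XO]-1* (0,2)[.XX/.O./.XO]-1 (1,0)[.X./XO./.XO]-1 (1,2)[.X./.OX/.XO]-1 (2,0)[.X./.O./XXO]-1
p3 O@[XX./.O./.XO]: (0,2)[XXO/.O./.XO]+1* (1,0)[XX./OO./.XO]+1 (1,2)[XX./.OO/.XO]+1 (2,0)[XX./.O./OXO]+1
p4 X@[XXO/.O./.XO]: (1,0)[XXO/XO./.XO]-1* (1,2)[XXO/.OX/.XO]-1 (2,0)[XXO/.O./XXO]-1
p5 O@[XXO/XO./.XO]: (1,2)[XXO/XOO/.XO]-1 (2,0)[XXO/XO./OXO]+1*
p6 X@[XXO/XO./OXO] terminal -1; root [.X./.../.XO] d6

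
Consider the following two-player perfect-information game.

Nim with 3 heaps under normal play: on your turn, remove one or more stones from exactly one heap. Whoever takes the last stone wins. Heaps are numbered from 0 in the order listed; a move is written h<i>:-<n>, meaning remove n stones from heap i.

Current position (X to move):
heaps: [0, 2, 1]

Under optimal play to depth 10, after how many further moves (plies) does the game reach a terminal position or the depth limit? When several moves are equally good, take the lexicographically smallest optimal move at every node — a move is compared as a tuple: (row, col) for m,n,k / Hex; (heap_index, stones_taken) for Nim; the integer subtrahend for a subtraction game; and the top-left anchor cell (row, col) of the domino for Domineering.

PV length from [(0,2,1)]: 3 plies

ply 1, X at (0,2,1) | h1:-1=+1→(0,1,1)*; h1:-2=-1→(0,0,1); h2:-1=-1→(0,2,0)
ply 2, O at (0,1,1) | h1:-1=-1→(0,0,1)*; h2:-1=-1→(0,1,0)
ply 3, X at (0,0,1) | h2:-1=+1→(0,0,0)*
ply 4: (0,0,0) is terminal -1 (O); from (0,2,1) depth 10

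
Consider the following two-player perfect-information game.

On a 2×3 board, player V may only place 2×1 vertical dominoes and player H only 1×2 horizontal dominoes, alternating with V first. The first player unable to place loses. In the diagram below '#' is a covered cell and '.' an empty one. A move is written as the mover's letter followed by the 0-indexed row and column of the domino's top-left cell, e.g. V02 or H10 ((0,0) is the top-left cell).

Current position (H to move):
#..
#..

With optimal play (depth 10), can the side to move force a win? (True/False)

H winning at [#../#..]: True

p1 H@[#../#..]: H01[###/#..]+1* H11[#../###]+1
p2 V@[###/#..] terminal -1; root [#../#..] d10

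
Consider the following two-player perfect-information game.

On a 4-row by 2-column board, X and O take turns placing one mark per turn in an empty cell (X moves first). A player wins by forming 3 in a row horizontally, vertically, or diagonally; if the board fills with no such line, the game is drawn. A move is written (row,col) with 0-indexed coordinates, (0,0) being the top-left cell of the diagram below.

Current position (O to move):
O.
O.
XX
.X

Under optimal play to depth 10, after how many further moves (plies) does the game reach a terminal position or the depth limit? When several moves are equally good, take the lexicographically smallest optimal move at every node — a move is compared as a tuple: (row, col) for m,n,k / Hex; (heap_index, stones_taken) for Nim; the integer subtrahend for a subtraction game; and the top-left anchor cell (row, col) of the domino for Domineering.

PV length from [O./O./XX/.X]: 3 plies

[O./O./XX/.X] O move#1: (0,1):-1/OO/O./XX/.X, (1,1):+0/O./OO/XX/.X*, (3,0):-1/O./O./XX/OX
[O./OO/XX/.X] X move#2: (0,1):+0/OX/OO/XX/.X*, (3,0):+0/O./OO/XX/XX
[OX/OO/XX/.X] O move#3: (3,0):+0/OX/OO/XX/OX*
[OX/OO/XX/OX] end (terminal +0, X#4); searched O./O./XX/.X to 10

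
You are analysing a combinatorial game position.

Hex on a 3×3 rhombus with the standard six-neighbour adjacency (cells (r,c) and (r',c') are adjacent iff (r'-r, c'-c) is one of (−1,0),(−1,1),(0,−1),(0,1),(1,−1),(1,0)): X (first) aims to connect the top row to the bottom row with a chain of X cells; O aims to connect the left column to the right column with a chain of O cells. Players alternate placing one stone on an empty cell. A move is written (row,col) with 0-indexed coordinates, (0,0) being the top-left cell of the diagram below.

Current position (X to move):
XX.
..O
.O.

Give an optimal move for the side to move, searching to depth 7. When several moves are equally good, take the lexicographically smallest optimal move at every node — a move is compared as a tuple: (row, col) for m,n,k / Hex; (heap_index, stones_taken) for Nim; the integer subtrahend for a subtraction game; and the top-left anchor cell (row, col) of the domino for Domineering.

X's best at [XX./..O/.O.]: (2,0)

p1 X@[XX./..O/.O.]: (0,2)[XXX/..O/.O.]-1 (1,0)[XX./X.O/.O.]-1 (1,1)[XX./.XO/.O.]-1 (2,0)[XX./..O/XO.]+1* (2,2)[XX./..O/.OX]-1
p2 O@[XX./..O/XO.]: (0,2)[XXO/..O/XO.]-1* (1,0)[XX./O.O/XO.]-1 (1,1)[XX./.OO/XO.]-1 (2,2)[XX./..O/XOO]-1
p3 X@[XXO/..O/XO.]: (1,0)[XXO/X.O/XO.]+1* (1,1)[XXO/.XO/XO.]+1 (2,2)[XXO/..O/XOX]+1
p4 O@[XXO/X.O/XO.] terminal -1; root [XX./..O/.O.] d7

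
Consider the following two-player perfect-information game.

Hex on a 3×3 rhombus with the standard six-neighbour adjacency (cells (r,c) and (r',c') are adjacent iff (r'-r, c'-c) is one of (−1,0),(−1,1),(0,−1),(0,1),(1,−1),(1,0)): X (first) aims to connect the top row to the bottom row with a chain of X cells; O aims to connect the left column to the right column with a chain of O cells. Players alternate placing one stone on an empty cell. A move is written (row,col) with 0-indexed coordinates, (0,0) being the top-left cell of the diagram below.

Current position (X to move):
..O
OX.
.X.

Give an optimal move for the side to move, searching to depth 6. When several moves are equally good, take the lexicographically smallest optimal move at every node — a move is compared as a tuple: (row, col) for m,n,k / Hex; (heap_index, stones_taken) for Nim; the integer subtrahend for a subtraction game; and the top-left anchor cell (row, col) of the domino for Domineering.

ply 1, X at ..O/OX./.X. | (0,0)=-1→X.O/OX./.X.; (0,1)=+1→.XO/OX./.X.*; (1,2)=-1→..O/OXX/.X.; (2,0)=-1→..O/OX./XX.; (2,2)=-1→..O/OX./.XX
ply 2: .XO/OX./.X. is terminal -1 (O); from ..O/OX./.X. depth 6

X's best at [..O/OX./.X.]: (0,1)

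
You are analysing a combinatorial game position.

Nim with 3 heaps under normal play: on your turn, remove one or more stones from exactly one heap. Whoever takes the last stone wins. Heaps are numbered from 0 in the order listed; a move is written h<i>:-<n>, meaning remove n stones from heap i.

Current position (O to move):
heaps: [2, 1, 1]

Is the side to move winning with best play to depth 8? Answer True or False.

O winning at [(2,1,1)]: True

[(2,1,1)] O move#1: h0:-1:-1/(1,1,1), h0:-2:+1/(0,1,1)*, h1:-1:-1/(2,0,1), h2:-1:-1/(2,1,0)
[(0,1,1)] X move#2: h1:-1:-1/(0,0,1)*, h2:-1:-1/(0,1,0)
[(0,0,1)] O move#3: h2:-1:+1/(0,0,0)*
[(0,0,0)] end (terminal -1, X#4); searched (2,1,1) to 8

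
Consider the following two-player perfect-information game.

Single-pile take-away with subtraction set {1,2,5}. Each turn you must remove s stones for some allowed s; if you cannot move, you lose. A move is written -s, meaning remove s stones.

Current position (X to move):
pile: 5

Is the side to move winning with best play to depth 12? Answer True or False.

X winning at [5]: True

[5] X move#1: -1:-1/4, -2:+1/3*, -5:+1/0
[3] O move#2: -1:-1/2*, -2:-1/1
[2] X move#3: -1:-1/1, -2:+1/0*
[0] end (terminal -1, O#4); searched 5 to 12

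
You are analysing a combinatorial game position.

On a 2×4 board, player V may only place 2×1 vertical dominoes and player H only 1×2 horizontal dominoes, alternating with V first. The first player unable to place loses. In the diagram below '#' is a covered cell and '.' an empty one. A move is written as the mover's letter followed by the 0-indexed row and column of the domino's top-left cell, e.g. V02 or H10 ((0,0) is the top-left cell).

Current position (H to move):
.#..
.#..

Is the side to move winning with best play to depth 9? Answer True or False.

H winning at [.#../.#..]: True

ply 1, H at .#../.#.. | H02=+1→.###/.#..*; H12=+1→.#../.###
ply 2, V at .###/.#.. | V00=-1→####/##..*
ply 3, H at ####/##.. | H12=+1→####/####*
ply 4: ####/#### is terminal -1 (V); from .#../.#.. depth 9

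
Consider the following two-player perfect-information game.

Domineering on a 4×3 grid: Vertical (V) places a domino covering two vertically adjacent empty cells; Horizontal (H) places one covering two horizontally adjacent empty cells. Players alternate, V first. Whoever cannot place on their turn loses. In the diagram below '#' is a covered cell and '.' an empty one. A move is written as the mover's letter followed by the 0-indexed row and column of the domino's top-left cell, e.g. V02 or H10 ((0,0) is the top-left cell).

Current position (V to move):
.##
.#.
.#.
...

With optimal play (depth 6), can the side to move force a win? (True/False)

ply 1, V at .##/.#./.#./... | V00=+1→###/##./.#./...*; V10=+1→.##/##./##./...; V12=+1→.##/.##/.##/...; V20=+1→.##/.#./##./#..; V22=+1→.##/.#./.##/..#
ply 2, H at ###/##./.#./... | H30=-1→###/##./.#./##.*; H31=-1→###/##./.#./.##
ply 3, V at ###/##./.#./##. | V12=+1→###/###/.##/##.*; V22=+1→###/##./.##/###
ply 4: ###/###/.##/##. is terminal -1 (H); from .##/.#./.#./... depth 6

V winning at [.##/.#./.#./...]: True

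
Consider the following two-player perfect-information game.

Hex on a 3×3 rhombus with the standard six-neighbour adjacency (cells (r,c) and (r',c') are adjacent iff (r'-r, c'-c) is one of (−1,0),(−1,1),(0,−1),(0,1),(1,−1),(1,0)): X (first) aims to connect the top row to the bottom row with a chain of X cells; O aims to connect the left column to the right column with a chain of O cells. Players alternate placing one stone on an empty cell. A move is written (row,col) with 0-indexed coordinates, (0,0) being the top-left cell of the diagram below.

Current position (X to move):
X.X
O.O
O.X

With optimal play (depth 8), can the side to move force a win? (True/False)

[X.X/O.O/O.X] X move#1: (0,1):-1/XXX/O.O/O.X*, (1,1):-1/X.X/OXO/O.X, (2,1):-1/X.X/O.O/OXX
[XXX/O.O/O.X] O move#2: (1,1):+1/XXX/OOO/O.X*, (2,1):+1/XXX/O.O/OOX
[XXX/OOO/O.X] end (terminal -1, X#3); searched X.X/O.O/O.X to 8

X winning at [X.X/O.O/O.X]: False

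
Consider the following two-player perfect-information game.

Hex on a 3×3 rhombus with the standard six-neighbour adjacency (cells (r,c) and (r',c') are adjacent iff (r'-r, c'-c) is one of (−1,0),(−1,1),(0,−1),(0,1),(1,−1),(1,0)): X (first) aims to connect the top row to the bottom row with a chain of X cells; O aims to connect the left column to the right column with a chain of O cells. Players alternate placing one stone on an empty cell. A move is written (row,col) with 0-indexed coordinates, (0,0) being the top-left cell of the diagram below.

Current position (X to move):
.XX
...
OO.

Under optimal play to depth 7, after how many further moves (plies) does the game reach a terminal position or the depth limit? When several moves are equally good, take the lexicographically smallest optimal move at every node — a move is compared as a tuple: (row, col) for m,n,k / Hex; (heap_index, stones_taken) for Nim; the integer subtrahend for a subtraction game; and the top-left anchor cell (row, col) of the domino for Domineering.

ply 1, X at .XX/.../OO. | (0,0)=-1→XXX/.../OO.*; (1,0)=-1→.XX/X../OO.; (1,1)=-1→.XX/.X./OO.; (1,2)=-1→.XX/..X/OO.; (2,2)=-1→.XX/.../OOX
ply 2, O at XXX/.../OO. | (1,0)=+1→XXX/O../OO.*; (1,1)=+1→XXX/.O./OO.; (1,2)=+1→XXX/..O/OO.; (2,2)=+1→XXX/.../OOO
ply 3, X at XXX/O../OO. | (1,1)=-1→XXX/OX./OO.*; (1,2)=-1→XXX/O.X/OO.; (2,2)=-1→XXX/O../OOX
ply 4, O at XXX/OX./OO. | (1,2)=+1→XXX/OXO/OO.*; (2,2)=+1→XXX/OX./OOO
ply 5: XXX/OXO/OO. is terminal -1 (X); from .XX/.../OO. depth 7

PV length from [.XX/.../OO.]: 4 plies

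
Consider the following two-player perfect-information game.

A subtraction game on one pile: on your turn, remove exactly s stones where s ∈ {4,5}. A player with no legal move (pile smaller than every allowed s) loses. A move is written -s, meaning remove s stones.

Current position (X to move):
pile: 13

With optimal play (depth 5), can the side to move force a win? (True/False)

ply 1, X at 13 | -4=+1→9*; -5=-1→8
ply 2, O at 9 | -4=-1→5*; -5=-1→4
ply 3, X at 5 | -4=+1→1*; -5=+1→0
ply 4: 1 is terminal -1 (O); from 13 depth 5

X winning at [13]: True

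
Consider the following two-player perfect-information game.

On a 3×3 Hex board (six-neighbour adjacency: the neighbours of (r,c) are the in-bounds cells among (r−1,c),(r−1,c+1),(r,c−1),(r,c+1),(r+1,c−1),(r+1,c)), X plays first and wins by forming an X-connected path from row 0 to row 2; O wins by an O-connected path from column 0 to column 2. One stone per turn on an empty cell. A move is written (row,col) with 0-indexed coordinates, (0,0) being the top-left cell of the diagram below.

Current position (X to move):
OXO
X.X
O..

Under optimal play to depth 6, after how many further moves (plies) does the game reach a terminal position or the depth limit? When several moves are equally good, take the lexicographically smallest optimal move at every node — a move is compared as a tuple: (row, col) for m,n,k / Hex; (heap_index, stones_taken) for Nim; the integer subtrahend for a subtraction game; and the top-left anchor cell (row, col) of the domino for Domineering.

PV length from [OXO/X.X/O..]: 3 plies

p1 X@[OXO/X.X/O..]: (1,1)[OXO/XXX/O..]+1* (2,1)[OXO/X.X/OX.]-1 (2,2)[OXO/X.X/O.X]-1
p2 O@[OXO/XXX/O..]: (2,1)[OXO/XXX/OO.]-1* (2,2)[OXO/XXX/O.O]-1
p3 X@[OXO/XXX/OO.]: (2,2)[OXO/XXX/OOX]+1*
p4 O@[OXO/XXX/OOX] terminal -1; root [OXO/X.X/O..] d6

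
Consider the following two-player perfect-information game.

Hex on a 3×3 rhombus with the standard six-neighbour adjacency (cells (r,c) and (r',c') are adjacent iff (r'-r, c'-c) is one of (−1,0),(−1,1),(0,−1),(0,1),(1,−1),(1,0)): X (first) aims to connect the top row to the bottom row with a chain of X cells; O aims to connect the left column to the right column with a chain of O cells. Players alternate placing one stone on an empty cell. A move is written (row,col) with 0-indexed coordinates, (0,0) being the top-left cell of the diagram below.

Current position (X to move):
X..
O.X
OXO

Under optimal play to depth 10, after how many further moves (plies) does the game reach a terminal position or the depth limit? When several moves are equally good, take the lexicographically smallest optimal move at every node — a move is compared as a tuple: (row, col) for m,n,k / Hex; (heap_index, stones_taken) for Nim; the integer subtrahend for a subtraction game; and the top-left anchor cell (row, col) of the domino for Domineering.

PV length from [X../O.X/OXO]: 3 plies

p1 X@[X../O.X/OXO]: (0,1)[XX./O.X/OXO]+1* (0,2)[X.X/O.X/OXO]+1 (1,1)[X../OXX/OXO]+1
p2 O@[XX./O.X/OXO]: (0,2)[XXO/O.X/OXO]-1* (1,1)[XX./OOX/OXO]-1
p3 X@[XXO/O.X/OXO]: (1,1)[XXO/OXX/OXO]+1*
p4 O@[XXO/OXX/OXO] terminal -1; root [X../O.X/OXO] d10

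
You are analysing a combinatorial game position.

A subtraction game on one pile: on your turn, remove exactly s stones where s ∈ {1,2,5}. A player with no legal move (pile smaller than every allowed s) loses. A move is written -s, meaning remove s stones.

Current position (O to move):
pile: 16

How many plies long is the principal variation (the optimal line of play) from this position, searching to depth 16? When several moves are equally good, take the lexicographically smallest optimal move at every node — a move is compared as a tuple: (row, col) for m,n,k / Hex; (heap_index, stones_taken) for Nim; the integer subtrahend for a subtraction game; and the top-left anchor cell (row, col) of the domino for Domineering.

[16] O move#1: -1:+1/15*, -2:-1/14, -5:-1/11
[15] X move#2: -1:-1/14*, -2:-1/13, -5:-1/10
[14] O move#3: -1:-1/13, -2:+1/12*, -5:+1/9
[12] X move#4: -1:-1/11*, -2:-1/10, -5:-1/7
[11] O move#5: -1:-1/10, -2:+1/9*, -5:+1/6
[9] X move#6: -1:-1/8*, -2:-1/7, -5:-1/4
[8] O move#7: -1:-1/7, -2:+1/6*, -5:+1/3
[6] X move#8: -1:-1/5*, -2:-1/4, -5:-1/1
[5] O move#9: -1:-1/4, -2:+1/3*, -5:+1/0
[3] X move#10: -1:-1/2*, -2:-1/1
[2] O move#11: -1:-1/1, -2:+1/0*
[0] end (terminal -1, X#12); searched 16 to 16

PV length from [16]: 11 plies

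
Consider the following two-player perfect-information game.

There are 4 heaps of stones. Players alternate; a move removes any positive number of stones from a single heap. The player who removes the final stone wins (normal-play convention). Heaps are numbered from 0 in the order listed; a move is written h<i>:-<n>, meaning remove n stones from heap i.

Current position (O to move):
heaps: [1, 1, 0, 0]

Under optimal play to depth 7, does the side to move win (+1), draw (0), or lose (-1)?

ply 1, O at (1,1,0,0) | h0:-1=-1→(0,1,0,0)*; h1:-1=-1→(1,0,0,0)
ply 2, X at (0,1,0,0) | h1:-1=+1→(0,0,0,0)*
ply 3: (0,0,0,0) is terminal -1 (O); from (1,1,0,0) depth 7

value((1,1,0,0), O) = -1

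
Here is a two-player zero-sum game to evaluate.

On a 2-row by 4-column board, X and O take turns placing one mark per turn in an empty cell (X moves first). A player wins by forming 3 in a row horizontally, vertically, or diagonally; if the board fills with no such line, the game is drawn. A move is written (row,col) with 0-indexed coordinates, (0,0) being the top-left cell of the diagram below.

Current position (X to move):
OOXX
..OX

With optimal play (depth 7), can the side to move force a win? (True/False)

ply 1, X at OOXX/..OX | (1,0)=+0→OOXX/X.OX*; (1,1)=+0→OOXX/.XOX
ply 2, O at OOXX/X.OX | (1,1)=+0→OOXX/XOOX*
ply 3: OOXX/XOOX is terminal +0 (X); from OOXX/..OX depth 7

X winning at [OOXX/..OX]: False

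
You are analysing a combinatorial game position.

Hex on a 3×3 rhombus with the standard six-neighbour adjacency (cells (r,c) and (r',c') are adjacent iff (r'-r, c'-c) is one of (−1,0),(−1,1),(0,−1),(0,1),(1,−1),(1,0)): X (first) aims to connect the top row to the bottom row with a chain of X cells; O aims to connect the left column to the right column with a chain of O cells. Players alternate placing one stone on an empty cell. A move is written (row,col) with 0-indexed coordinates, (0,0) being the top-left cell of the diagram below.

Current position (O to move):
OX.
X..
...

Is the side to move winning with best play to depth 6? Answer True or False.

O winning at [OX./X../...]: False

[OX./X../...] O move#1: (0,2):-1/OXO/X../...*, (1,1):-1/OX./XO./..., (1,2):-1/OX./X.O/..., (2,0):-1/OX./X../O.., (2,1):-1/OX./X../.O., (2,2):-1/OX./X../..O
[OXO/X../...] X move#2: (1,1):+1/OXO/XX./...*, (1,2):+1/OXO/X.X/..., (2,0):+1/OXO/X../X.., (2,1):+1/OXO/X../.X., (2,2):+1/OXO/X../..X
[OXO/XX./...] O move#3: (1,2):-1/OXO/XXO/...*, (2,0):-1/OXO/XX./O.., (2,1):-1/OXO/XX./.O., (2,2):-1/OXO/XX./..O
[OXO/XXO/...] X move#4: (2,0):+1/OXO/XXO/X..*, (2,1):+1/OXO/XXO/.X., (2,2):+1/OXO/XXO/..X
[OXO/XXO/X..] end (terminal -1, O#5); searched OX./X../... to 6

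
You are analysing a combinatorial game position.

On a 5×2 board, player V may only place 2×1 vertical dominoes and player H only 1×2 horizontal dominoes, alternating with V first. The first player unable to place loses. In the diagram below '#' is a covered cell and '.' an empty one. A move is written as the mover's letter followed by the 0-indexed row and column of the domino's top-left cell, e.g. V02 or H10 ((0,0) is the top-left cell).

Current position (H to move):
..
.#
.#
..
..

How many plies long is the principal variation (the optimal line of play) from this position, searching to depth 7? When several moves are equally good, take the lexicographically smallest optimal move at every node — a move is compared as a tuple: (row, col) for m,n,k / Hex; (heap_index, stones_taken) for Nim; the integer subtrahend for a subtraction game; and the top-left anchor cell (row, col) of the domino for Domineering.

[../.#/.#/../..] H move#1: H00:-1/##/.#/.#/../.., H30:+1/../.#/.#/##/..*, H40:+1/../.#/.#/../##
[../.#/.#/##/..] V move#2: V00:-1/#./##/.#/##/..*, V10:-1/../##/##/##/..
[#./##/.#/##/..] H move#3: H40:+1/#./##/.#/##/##*
[#./##/.#/##/##] end (terminal -1, V#4); searched ../.#/.#/../.. to 7

PV length from [../.#/.#/../..]: 3 plies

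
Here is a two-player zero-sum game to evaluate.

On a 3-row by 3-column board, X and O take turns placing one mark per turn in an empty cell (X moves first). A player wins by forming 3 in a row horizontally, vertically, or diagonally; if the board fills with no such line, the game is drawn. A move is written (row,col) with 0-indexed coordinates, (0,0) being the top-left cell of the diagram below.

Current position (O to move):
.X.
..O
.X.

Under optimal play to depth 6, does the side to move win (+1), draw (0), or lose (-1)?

ply 1, O at .X./..O/.X. | (0,0)=-1→OX./..O/.X.; (0,2)=-1→.XO/..O/.X.; (1,0)=-1→.X./O.O/.X.; (1,1)=+1→.X./.OO/.X.*; (2,0)=-1→.X./..O/OX.; (2,2)=-1→.X./..O/.XO
ply 2, X at .X./.OO/.X. | (0,0)=-1→XX./.OO/.X.*; (0,2)=-1→.XX/.OO/.X.; (1,0)=-1→.X./XOO/.X.; (2,0)=-1→.X./.OO/XX.; (2,2)=-1→.X./.OO/.XX
ply 3, O at XX./.OO/.X. | (0,2)=+1→XXO/.OO/.X.*; (1,0)=+1→XX./OOO/.X.; (2,0)=-1→XX./.OO/OX.; (2,2)=-1→XX./.OO/.XO
ply 4, X at XXO/.OO/.X. | (1,0)=-1→XXO/XOO/.X.*; (2,0)=-1→XXO/.OO/XX.; (2,2)=-1→XXO/.OO/.XX
ply 5, O at XXO/XOO/.X. | (2,0)=+1→XXO/XOO/OX.*; (2,2)=+1→XXO/XOO/.XO
ply 6: XXO/XOO/OX. is terminal -1 (X); from .X./..O/.X. depth 6

value(.X./..O/.X., O) = +1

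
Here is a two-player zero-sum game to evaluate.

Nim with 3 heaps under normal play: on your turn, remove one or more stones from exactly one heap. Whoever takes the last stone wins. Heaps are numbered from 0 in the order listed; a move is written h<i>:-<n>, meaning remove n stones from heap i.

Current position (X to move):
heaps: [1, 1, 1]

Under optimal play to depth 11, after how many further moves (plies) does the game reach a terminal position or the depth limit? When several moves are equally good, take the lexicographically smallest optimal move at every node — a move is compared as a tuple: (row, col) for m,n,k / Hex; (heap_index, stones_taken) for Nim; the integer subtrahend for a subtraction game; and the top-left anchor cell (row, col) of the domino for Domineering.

p1 X@[(1,1,1)]: h0:-1[(0,1,1)]+1* h1:-1[(1,0,1)]+1 h2:-1[(1,1,0)]+1
p2 O@[(0,1,1)]: h1:-1[(0,0,1)]-1* h2:-1[(0,1,0)]-1
p3 X@[(0,0,1)]: h2:-1[(0,0,0)]+1*
p4 O@[(0,0,0)] terminal -1; root [(1,1,1)] d11

PV length from [(1,1,1)]: 3 plies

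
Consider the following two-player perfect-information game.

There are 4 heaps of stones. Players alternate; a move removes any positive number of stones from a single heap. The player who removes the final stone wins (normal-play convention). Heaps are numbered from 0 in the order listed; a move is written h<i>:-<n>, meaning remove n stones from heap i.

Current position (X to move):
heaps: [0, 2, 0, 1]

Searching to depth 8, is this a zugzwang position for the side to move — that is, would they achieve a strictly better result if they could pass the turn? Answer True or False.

[(0,2,0,1)] X move#1: h1:-1:+1/(0,1,0,1)*, h1:-2:-1/(0,0,0,1), h3:-1:-1/(0,2,0,0)
[(0,1,0,1)] O move#2: h1:-1:-1/(0,0,0,1)*, h3:-1:-1/(0,1,0,0)
[(0,0,0,1)] X move#3: h3:-1:+1/(0,0,0,0)*
[(0,0,0,0)] end (terminal -1, O#4); searched (0,2,0,1) to 8
if X skipped the turn, O would face:
~ [(0,2,0,1)] O move#1: h1:-1:+1/(0,1,0,1)*, h1:-2:-1/(0,0,0,1), h3:-1:-1/(0,2,0,0)
~ [(0,1,0,1)] X move#2: h1:-1:-1/(0,0,0,1)*, h3:-1:-1/(0,1,0,0)
~ [(0,0,0,1)] O move#3: h3:-1:+1/(0,0,0,0)*
~ [(0,0,0,0)] end (terminal -1, X#4); searched (0,2,0,1) to 8
compare (X): move=+1 vs pass=-1

zugzwang((0,2,0,1), X) = False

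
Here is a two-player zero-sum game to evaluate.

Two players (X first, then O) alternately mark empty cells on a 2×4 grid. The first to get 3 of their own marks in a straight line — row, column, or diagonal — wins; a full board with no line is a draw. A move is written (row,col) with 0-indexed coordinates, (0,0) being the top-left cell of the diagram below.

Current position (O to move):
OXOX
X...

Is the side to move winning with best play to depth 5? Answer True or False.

p1 O@[OXOX/X...]: (1,1)[OXOX/XO..]+0* (1,2)[OXOX/X.O.]+0 (1,3)[OXOX/X..O]+0
p2 X@[OXOX/XO..]: (1,2)[OXOX/XOX.]+0* (1,3)[OXOX/XO.X]+0
p3 O@[OXOX/XOX.]: (1,3)[OXOX/XOXO]+0*
p4 X@[OXOX/XOXO] terminal +0; root [OXOX/X...] d5

O winning at [OXOX/X...]: False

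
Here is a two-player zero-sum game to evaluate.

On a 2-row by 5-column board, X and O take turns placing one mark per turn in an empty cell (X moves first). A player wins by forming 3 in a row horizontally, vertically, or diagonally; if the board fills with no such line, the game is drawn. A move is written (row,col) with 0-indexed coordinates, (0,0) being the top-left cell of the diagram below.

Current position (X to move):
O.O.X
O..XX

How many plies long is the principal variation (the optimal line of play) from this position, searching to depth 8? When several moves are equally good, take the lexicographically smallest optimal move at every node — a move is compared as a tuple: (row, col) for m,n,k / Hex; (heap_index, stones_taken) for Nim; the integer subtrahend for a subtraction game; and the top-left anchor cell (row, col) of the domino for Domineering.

PV length from [O.O.X/O..XX]: 1 ply

p1 X@[O.O.X/O..XX]: (0,1)[OXO.X/O..XX]+0 (0,3)[O.OXX/O..XX]-1 (1,1)[O.O.X/OX.XX]-1 (1,2)[O.O.X/O.XXX]+1*
p2 O@[O.O.X/O.XXX] terminal -1; root [O.O.X/O..XX] d8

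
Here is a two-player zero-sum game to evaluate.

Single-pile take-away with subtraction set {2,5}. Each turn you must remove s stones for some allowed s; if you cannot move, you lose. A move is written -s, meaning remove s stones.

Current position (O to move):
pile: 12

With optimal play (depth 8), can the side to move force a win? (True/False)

[12] O move#1: -2:-1/10, -5:+1/7*
[7] X move#2: -2:-1/5*, -5:-1/2
[5] O move#3: -2:-1/3, -5:+1/0*
[0] end (terminal -1, X#4); searched 12 to 8

O winning at [12]: True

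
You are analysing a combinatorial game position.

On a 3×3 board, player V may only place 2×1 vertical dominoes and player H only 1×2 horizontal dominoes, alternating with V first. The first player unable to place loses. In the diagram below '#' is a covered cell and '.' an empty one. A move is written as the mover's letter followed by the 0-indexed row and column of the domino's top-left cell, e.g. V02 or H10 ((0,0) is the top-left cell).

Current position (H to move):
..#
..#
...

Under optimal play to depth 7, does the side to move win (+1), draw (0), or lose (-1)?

value(..#/..#/..., H) = +1

[..#/..#/...] H move#1: H00:-1/###/..#/..., H10:+1/..#/###/...*, H20:-1/..#/..#/##., H21:-1/..#/..#/.##
[..#/###/...] end (terminal -1, V#2); searched ..#/..#/... to 7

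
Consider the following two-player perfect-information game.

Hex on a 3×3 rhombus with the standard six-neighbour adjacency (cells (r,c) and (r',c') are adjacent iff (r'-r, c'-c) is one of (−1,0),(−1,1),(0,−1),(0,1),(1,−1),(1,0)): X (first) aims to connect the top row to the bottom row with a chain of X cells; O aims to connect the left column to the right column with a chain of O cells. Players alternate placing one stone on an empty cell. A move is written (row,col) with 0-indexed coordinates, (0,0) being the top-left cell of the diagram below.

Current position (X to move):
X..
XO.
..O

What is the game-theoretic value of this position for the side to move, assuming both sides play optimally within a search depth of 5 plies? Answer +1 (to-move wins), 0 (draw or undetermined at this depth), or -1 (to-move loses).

p1 X@[X../XO./..O]: (0,1)[XX./XO./..O]-1 (0,2)[X.X/XO./..O]-1 (1,2)[X../XOX/..O]-1 (2,0)[X../XO./X.O]+1* (2,1)[X../XO./.XO]-1
p2 O@[X../XO./X.O] terminal -1; root [X../XO./..O] d5

value(X../XO./..O, X) = +1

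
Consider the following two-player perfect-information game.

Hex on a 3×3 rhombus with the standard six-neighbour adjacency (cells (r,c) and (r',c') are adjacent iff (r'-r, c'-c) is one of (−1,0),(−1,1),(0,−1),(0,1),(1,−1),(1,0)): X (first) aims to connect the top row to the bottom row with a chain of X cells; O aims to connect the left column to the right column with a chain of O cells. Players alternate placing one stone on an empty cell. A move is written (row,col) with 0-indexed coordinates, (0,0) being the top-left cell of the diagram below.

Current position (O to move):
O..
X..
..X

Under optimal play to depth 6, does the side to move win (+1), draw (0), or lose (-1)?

[O../X../..X] O move#1: (0,1):-1/OO./X../..X, (0,2):-1/O.O/X../..X, (1,1):+1/O../XO./..X*, (1,2):-1/O../X.O/..X, (2,0):-1/O../X../O.X, (2,1):-1/O../X../.OX
[O../XO./..X] X move#2: (0,1):-1/OX./XO./..X*, (0,2):-1/O.X/XO./..X, (1,2):-1/O../XOX/..X, (2,0):-1/O../XO./X.X, (2,1):-1/O../XO./.XX
[OX./XO./..X] O move#3: (0,2):-1/OXO/XO./..X, (1,2):-1/OX./XOO/..X, (2,0):+1/OX./XO./O.X*, (2,1):-1/OX./XO./.OX
[OX./XO./O.X] X move#4: (0,2):-1/OXX/XO./O.X*, (1,2):-1/OX./XOX/O.X, (2,1):-1/OX./XO./OXX
[OXX/XO./O.X] O move#5: (1,2):+1/OXX/XOO/O.X*, (2,1):-1/OXX/XO./OOX
[OXX/XOO/O.X] end (terminal -1, X#6); searched O../X../..X to 6

value(O../X../..X, O) = +1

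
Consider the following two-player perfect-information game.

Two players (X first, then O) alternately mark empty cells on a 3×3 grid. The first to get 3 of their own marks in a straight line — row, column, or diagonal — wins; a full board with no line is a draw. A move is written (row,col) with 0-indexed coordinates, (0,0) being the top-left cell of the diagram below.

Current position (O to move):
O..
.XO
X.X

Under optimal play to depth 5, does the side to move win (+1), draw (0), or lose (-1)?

value(O../.XO/X.X, O) = -1

p1 O@[O../.XO/X.X]: (0,1)[OO./.XO/X.X]-1* (0,2)[O.O/.XO/X.X]-1 (1,0)[O../OXO/X.X]-1 (2,1)[O../.XO/XOX]-1
p2 X@[OO./.XO/X.X]: (0,2)[OOX/.XO/X.X]+1* (1,0)[OO./XXO/X.X]-1 (2,1)[OO./.XO/XXX]+1
p3 O@[OOX/.XO/X.X] terminal -1; root [O../.XO/X.X] d5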